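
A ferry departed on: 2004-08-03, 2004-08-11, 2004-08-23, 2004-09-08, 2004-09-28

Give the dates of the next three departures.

2004-10-22, 2004-11-19, 2004-12-21

Gaps: 8, 12, 16, 20 days — each gap is 4 larger than the previous one.
Next gap: 24 days. 2004-09-28 + 24 days = 2004-10-22.
Next gap: 28 days. 2004-10-22 + 28 days = 2004-11-19.
Next gap: 32 days. 2004-11-19 + 32 days = 2004-12-21.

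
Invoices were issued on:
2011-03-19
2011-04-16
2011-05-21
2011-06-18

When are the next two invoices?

2011-07-16, 2011-08-20

These are Saturdays at 28- or 35-day spacing (28, 35, 28).
The pattern: 3rd Saturday of the month.
3rd Saturday of July 2011: 2011-07-16.
3rd Saturday of August 2011: 2011-08-20.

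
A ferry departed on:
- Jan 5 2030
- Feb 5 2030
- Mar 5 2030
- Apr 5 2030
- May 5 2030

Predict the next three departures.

Each date is the 5th; the gaps (31, 28, 31, 30) track the month lengths.
The rule is the 5th of each month.
June 2030: Jun 5 2030.
Next: July 2030 → Jul 5 2030.
August 2030: Aug 5 2030.

Jun 5 2030, Jul 5 2030, Aug 5 2030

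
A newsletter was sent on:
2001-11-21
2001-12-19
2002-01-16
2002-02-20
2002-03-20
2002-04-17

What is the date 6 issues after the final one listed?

All dates are Wednesdays, 28, 28, 35, 28, 28 days apart.
Specifically, the 3rd Wednesday of each month.
3rd Wednesday of May 2002: 2002-05-15.
3rd Wednesday of June 2002: 2002-06-19.
3rd Wednesday of July 2002: 2002-07-17.
August 2002 — 3rd Wednesday is 2002-08-21.
3rd Wednesday of September 2002: 2002-09-18.
October 2002 — 3rd Wednesday is 2002-10-16.

2002-10-16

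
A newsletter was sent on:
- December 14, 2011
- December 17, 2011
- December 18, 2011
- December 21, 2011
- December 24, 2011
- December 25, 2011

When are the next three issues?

December 28, 2011; December 31, 2011; January 1, 2012

The gap pattern 3, 1, 3, 3, 1 repeats every 3 events.
These are the Wednesdays, Saturdays and Sundays of each week.
Next Wednesday: December 28, 2011.
Next Saturday: December 31, 2011.
The following Sunday is January 1, 2012.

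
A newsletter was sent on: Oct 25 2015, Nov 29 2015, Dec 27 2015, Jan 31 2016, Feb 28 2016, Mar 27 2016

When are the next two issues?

Apr 24 2016, May 29 2016

These are Sundays with 35, 28, 35, 28, 28-day gaps.
Each is the final Sunday of its month — Nov 29 2015 is past the 28th, so '4th Sunday' doesn't fit.
Last Sunday of April 2016: Apr 24 2016.
May 2016 ends with Sunday May 29 2016.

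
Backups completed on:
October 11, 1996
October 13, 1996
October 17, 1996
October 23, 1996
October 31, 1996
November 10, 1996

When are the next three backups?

The spacing grows by 2 each time: 2, 4, 6, 8, 10 days.
Next gap: 12 days. November 10, 1996 + 12 days = November 22, 1996.
Next gap: 14 days. November 22, 1996 + 14 days = December 6, 1996.
Next gap: 16 days. December 6, 1996 + 16 days = December 22, 1996.

November 22, 1996; December 6, 1996; December 22, 1996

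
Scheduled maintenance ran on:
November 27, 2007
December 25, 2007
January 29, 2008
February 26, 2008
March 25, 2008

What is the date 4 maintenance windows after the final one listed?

Every date is a Tuesday; gaps 28, 35, 28, 28 days.
Each is the last Tuesday of its month (at least one falls on the 29th or later, ruling out '4th Tuesday').
April 2008 ends with Tuesday April 29, 2008.
May 2008 ends with Tuesday May 27, 2008.
Last Tuesday of June 2008: June 24, 2008.
July 2008 ends with Tuesday July 29, 2008.

July 29, 2008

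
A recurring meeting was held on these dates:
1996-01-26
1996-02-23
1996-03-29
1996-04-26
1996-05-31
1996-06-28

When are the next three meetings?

1996-07-26, 1996-08-30, 1996-09-27

Every date is a Friday; gaps 28, 35, 28, 35, 28 days.
Each is the last Friday of its month (at least one falls on the 29th or later, ruling out '4th Friday').
July 1996 ends with Friday 1996-07-26.
August 1996 ends with Friday 1996-08-30.
September 1996 ends with Friday 1996-09-27.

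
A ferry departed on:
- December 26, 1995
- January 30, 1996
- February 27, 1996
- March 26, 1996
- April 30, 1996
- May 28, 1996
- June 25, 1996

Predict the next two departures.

July 30, 1996; August 27, 1996

Every date is a Tuesday; gaps 35, 28, 28, 35, 28, 28 days.
Each is the last Tuesday of its month (at least one falls on the 29th or later, ruling out '4th Tuesday').
July 1996 ends with Tuesday July 30, 1996.
August 1996 ends with Tuesday August 27, 1996.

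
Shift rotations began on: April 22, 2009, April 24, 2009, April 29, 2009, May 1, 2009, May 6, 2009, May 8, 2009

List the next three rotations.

May 13, 2009; May 15, 2009; May 20, 2009

The gap pattern 2, 5, 2, 5, 2 repeats every 2 events.
These are the Wednesdays and Fridays of each week.
The following Wednesday is May 13, 2009.
Next Friday: May 15, 2009.
The following Wednesday is May 20, 2009.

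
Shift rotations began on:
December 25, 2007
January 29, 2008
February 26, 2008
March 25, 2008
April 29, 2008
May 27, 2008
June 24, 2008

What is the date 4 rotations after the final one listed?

October 28, 2008

All Tuesdays; the gaps (35, 28, 28, 35, 28, 28) vary with month length.
This is the last Tuesday of each month.
July 2008 ends with Tuesday July 29, 2008.
August 2008 ends with Tuesday August 26, 2008.
Last Tuesday of September 2008: September 30, 2008.
Last Tuesday of October 2008: October 28, 2008.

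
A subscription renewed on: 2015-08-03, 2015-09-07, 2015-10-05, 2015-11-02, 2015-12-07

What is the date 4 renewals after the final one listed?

All dates are Mondays, 35, 28, 28, 35 days apart.
Specifically, the 1st Monday of each month.
1st Monday of January 2016: 2016-01-04.
February 2016 — 1st Monday is 2016-02-01.
March 2016 — 1st Monday is 2016-03-07.
1st Monday of April 2016: 2016-04-04.

2016-04-04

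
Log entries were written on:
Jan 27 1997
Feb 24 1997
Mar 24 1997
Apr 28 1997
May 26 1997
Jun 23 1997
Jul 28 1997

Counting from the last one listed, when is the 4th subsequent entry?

These are Mondays at 28- or 35-day spacing (28, 28, 35, 28, 28, 35).
The pattern: 4th Monday of the month.
August 1997 — 4th Monday is Aug 25 1997.
September 1997 — 4th Monday is Sep 22 1997.
October 1997 — 4th Monday is Oct 27 1997.
4th Monday of November 1997: Nov 24 1997.

Nov 24 1997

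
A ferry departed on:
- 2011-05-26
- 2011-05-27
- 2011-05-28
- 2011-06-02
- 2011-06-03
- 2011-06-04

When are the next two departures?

Gaps: 1, 1, 5, 1, 1 days — not constant, but cyclic with period 3.
The events fall on every Thursday, Friday and Saturday.
Next Thursday: 2011-06-09.
Next Friday: 2011-06-10.

2011-06-09, 2011-06-10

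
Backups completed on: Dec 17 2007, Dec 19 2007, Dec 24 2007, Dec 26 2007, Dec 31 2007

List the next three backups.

Jan 2 2008, Jan 7 2008, Jan 9 2008

Gaps: 2, 5, 2, 5 days — not constant, but cyclic with period 2.
The events fall on every Monday and Wednesday.
The following Wednesday is Jan 2 2008.
Next Monday: Jan 7 2008.
Next Wednesday: Jan 9 2008.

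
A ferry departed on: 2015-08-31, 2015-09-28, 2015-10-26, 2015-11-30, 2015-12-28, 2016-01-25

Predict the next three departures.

These are Mondays with 28, 28, 35, 28, 28-day gaps.
Each is the final Monday of its month — 2015-08-31 is past the 28th, so '4th Monday' doesn't fit.
February 2016 ends with Monday 2016-02-29.
March 2016 ends with Monday 2016-03-28.
April 2016 ends with Monday 2016-04-25.

2016-02-29, 2016-03-28, 2016-04-25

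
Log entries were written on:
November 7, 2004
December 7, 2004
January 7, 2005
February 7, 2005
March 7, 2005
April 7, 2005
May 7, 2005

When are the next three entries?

The day-of-month is always 7 (30, 31, 31, 28, 31, 30 days between events).
So this recurs on the 7th of each month.
Next: June 2005 → June 7, 2005.
Next: July 2005 → July 7, 2005.
August 2005: August 7, 2005.

June 7, 2005; July 7, 2005; August 7, 2005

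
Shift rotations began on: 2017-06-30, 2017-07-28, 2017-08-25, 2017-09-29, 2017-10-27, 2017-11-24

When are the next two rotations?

Every date is a Friday; gaps 28, 28, 35, 28, 28 days.
Each is the last Friday of its month (at least one falls on the 29th or later, ruling out '4th Friday').
December 2017 ends with Friday 2017-12-29.
January 2018 ends with Friday 2018-01-26.

2017-12-29, 2018-01-26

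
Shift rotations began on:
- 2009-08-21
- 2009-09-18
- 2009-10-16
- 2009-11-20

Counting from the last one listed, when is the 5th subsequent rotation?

Gaps: 28, 28, 35 days — a mix of 28 and 35. Every date is a Friday.
Each is the 3rd Friday of its month.
December 2009 — 3rd Friday is 2009-12-18.
3rd Friday of January 2010: 2010-01-15.
February 2010 — 3rd Friday is 2010-02-19.
March 2010 — 3rd Friday is 2010-03-19.
April 2010 — 3rd Friday is 2010-04-16.

2010-04-16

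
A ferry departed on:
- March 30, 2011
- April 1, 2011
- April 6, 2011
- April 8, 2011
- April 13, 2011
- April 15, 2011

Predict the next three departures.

April 20, 2011; April 22, 2011; April 27, 2011

The gap pattern 2, 5, 2, 5, 2 repeats every 2 events.
These are the Wednesdays and Fridays of each week.
Next Wednesday: April 20, 2011.
Next Friday: April 22, 2011.
The following Wednesday is April 27, 2011.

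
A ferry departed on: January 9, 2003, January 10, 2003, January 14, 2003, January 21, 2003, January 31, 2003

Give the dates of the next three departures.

Gaps: 1, 4, 7, 10 days — each gap is 3 larger than the previous one.
Next gap: 13 days. January 31, 2003 + 13 days = February 13, 2003.
Next gap: 16 days. February 13, 2003 + 16 days = March 1, 2003.
Next gap: 19 days. March 1, 2003 + 19 days = March 20, 2003.

February 13, 2003; March 1, 2003; March 20, 2003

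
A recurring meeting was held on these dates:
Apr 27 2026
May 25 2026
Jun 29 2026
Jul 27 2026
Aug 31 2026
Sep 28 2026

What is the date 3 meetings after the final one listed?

Every date is a Monday; gaps 28, 35, 28, 35, 28 days.
Each is the last Monday of its month (at least one falls on the 29th or later, ruling out '4th Monday').
Last Monday of October 2026: Oct 26 2026.
November 2026 ends with Monday Nov 30 2026.
December 2026 ends with Monday Dec 28 2026.

Dec 28 2026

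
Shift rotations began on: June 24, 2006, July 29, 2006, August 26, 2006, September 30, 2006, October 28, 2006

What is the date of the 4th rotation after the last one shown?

February 24, 2007

Every date is a Saturday; gaps 35, 28, 35, 28 days.
Each is the last Saturday of its month (at least one falls on the 29th or later, ruling out '4th Saturday').
November 2006 ends with Saturday November 25, 2006.
December 2006 ends with Saturday December 30, 2006.
January 2007 ends with Saturday January 27, 2007.
February 2007 ends with Saturday February 24, 2007.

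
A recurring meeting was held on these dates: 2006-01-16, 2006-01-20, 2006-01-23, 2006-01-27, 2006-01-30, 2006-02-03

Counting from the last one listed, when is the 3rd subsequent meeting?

2006-02-13

Every event lands on a Monday or Friday (gaps cycle 4, 3, 4, 3, 4).
So the schedule is: every Monday and Friday.
Next Monday: 2006-02-06.
Next Friday: 2006-02-10.
Next Monday: 2006-02-13.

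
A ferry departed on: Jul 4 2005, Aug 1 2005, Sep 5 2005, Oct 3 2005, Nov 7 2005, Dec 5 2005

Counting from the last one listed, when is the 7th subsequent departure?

Jul 3 2006

All dates are Mondays, 28, 35, 28, 35, 28 days apart.
Specifically, the 1st Monday of each month.
1st Monday of January 2006: Jan 2 2006.
February 2006 — 1st Monday is Feb 6 2006.
March 2006 — 1st Monday is Mar 6 2006.
April 2006 — 1st Monday is Apr 3 2006.
May 2006 — 1st Monday is May 1 2006.
1st Monday of June 2006: Jun 5 2006.
1st Monday of July 2006: Jul 3 2006.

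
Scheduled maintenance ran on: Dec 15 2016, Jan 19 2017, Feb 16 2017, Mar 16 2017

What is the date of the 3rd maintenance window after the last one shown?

These are Thursdays at 28- or 35-day spacing (35, 28, 28).
The pattern: 3rd Thursday of the month.
April 2017 — 3rd Thursday is Apr 20 2017.
May 2017 — 3rd Thursday is May 18 2017.
June 2017 — 3rd Thursday is Jun 15 2017.

Jun 15 2017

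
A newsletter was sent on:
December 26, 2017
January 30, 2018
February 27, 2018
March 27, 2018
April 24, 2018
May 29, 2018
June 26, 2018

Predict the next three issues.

These are Tuesdays with 35, 28, 28, 28, 35, 28-day gaps.
Each is the final Tuesday of its month — January 30, 2018 is past the 28th, so '4th Tuesday' doesn't fit.
Last Tuesday of July 2018: July 31, 2018.
August 2018 ends with Tuesday August 28, 2018.
September 2018 ends with Tuesday September 25, 2018.

July 31, 2018; August 28, 2018; September 25, 2018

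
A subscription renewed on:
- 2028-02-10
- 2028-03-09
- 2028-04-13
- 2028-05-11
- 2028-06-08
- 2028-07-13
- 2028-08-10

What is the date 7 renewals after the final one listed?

2029-03-08

Gaps: 28, 35, 28, 28, 35, 28 days — a mix of 28 and 35. Every date is a Thursday.
Each is the 2nd Thursday of its month.
September 2028 — 2nd Thursday is 2028-09-14.
October 2028 — 2nd Thursday is 2028-10-12.
2nd Thursday of November 2028: 2028-11-09.
2nd Thursday of December 2028: 2028-12-14.
2nd Thursday of January 2029: 2029-01-11.
February 2029 — 2nd Thursday is 2029-02-08.
March 2029 — 2nd Thursday is 2029-03-08.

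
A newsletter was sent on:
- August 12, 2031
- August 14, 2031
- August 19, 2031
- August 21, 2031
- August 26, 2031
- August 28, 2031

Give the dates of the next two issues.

The gap pattern 2, 5, 2, 5, 2 repeats every 2 events.
These are the Tuesdays and Thursdays of each week.
Next Tuesday: September 2, 2031.
Next Thursday: September 4, 2031.

September 2, 2031; September 4, 2031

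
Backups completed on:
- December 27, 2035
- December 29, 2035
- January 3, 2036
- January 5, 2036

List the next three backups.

January 10, 2036; January 12, 2036; January 17, 2036

The gap pattern 2, 5, 2 repeats every 2 events.
These are the Thursdays and Saturdays of each week.
The following Thursday is January 10, 2036.
The following Saturday is January 12, 2036.
The following Thursday is January 17, 2036.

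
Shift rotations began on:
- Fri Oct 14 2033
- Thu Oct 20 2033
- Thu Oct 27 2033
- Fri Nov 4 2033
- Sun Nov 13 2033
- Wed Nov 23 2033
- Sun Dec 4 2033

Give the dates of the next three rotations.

Fri Dec 16 2033, Thu Dec 29 2033, Thu Jan 12 2034

Gaps: 6, 7, 8, 9, 10, 11 days — each gap is 1 larger than the previous one.
Next gap: 12 days. Sun Dec 4 2033 + 12 days = Fri Dec 16 2033.
Next gap: 13 days. Fri Dec 16 2033 + 13 days = Thu Dec 29 2033.
Next gap: 14 days. Thu Dec 29 2033 + 14 days = Thu Jan 12 2034.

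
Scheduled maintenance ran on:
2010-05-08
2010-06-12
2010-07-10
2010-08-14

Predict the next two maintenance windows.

2010-09-11, 2010-10-09

All dates are Saturdays, 35, 28, 35 days apart.
Specifically, the 2nd Saturday of each month.
September 2010 — 2nd Saturday is 2010-09-11.
2nd Saturday of October 2010: 2010-10-09.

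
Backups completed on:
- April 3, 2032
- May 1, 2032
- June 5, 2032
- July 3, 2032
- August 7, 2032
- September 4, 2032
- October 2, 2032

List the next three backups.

November 6, 2032; December 4, 2032; January 1, 2033

Gaps: 28, 35, 28, 35, 28, 28 days — a mix of 28 and 35. Every date is a Saturday.
Each is the 1st Saturday of its month.
1st Saturday of November 2032: November 6, 2032.
December 2032 — 1st Saturday is December 4, 2032.
January 2033 — 1st Saturday is January 1, 2033.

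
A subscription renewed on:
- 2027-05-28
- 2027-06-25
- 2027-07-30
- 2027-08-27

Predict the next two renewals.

All Fridays; the gaps (28, 35, 28) vary with month length.
This is the last Friday of each month.
September 2027 ends with Friday 2027-09-24.
October 2027 ends with Friday 2027-10-29.

2027-09-24, 2027-10-29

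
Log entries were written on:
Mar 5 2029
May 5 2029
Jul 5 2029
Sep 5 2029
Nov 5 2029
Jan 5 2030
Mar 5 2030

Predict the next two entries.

May 5 2030, Jul 5 2030

Gaps: 61, 61, 62, 61, 61, 59 days — not constant. Every event is on the 5th of the month.
Pattern: the 5th of every 2 months.
May 2030: May 5 2030.
Next: July 2030 → Jul 5 2030.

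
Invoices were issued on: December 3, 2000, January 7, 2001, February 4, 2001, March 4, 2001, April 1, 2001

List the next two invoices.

These are Sundays at 28- or 35-day spacing (35, 28, 28, 28).
The pattern: 1st Sunday of the month.
1st Sunday of May 2001: May 6, 2001.
June 2001 — 1st Sunday is June 3, 2001.

May 6, 2001; June 3, 2001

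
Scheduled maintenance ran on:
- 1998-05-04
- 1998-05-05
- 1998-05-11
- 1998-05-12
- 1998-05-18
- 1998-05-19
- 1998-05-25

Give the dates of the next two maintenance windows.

Every event lands on a Monday or Tuesday (gaps cycle 1, 6, 1, 6, 1, 6).
So the schedule is: every Monday and Tuesday.
Next Tuesday: 1998-05-26.
Next Monday: 1998-06-01.

1998-05-26, 1998-06-01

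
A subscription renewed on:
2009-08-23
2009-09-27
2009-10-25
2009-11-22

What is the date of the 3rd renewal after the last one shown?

These are Sundays at 28- or 35-day spacing (35, 28, 28).
The pattern: 4th Sunday of the month.
December 2009 — 4th Sunday is 2009-12-27.
4th Sunday of January 2010: 2010-01-24.
February 2010 — 4th Sunday is 2010-02-28.

2010-02-28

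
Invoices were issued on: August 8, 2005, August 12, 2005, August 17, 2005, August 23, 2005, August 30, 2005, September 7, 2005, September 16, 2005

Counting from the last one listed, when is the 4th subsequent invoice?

November 1, 2005

Gaps: 4, 5, 6, 7, 8, 9 days — each gap is 1 larger than the previous one.
Next gap: 10 days. September 16, 2005 + 10 days = September 26, 2005.
Next gap: 11 days. September 26, 2005 + 11 days = October 7, 2005.
Next gap: 12 days. October 7, 2005 + 12 days = October 19, 2005.
Next gap: 13 days. October 19, 2005 + 13 days = November 1, 2005.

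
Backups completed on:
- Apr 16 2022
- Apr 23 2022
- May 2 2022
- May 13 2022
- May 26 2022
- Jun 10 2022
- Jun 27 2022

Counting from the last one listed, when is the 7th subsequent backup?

Dec 19 2022

The spacing grows by 2 each time: 7, 9, 11, 13, 15, 17 days.
Next gap: 19 days. Jun 27 2022 + 19 days = Jul 16 2022.
Next gap: 21 days. Jul 16 2022 + 21 days = Aug 6 2022.
Next gap: 23 days. Aug 6 2022 + 23 days = Aug 29 2022.
Next gap: 25 days. Aug 29 2022 + 25 days = Sep 23 2022.
Next gap: 27 days. Sep 23 2022 + 27 days = Oct 20 2022.
Next gap: 29 days. Oct 20 2022 + 29 days = Nov 18 2022.
Next gap: 31 days. Nov 18 2022 + 31 days = Dec 19 2022.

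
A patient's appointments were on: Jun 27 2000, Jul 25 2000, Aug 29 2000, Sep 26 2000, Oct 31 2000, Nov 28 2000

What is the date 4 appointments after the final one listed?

Mar 27 2001

These are Tuesdays with 28, 35, 28, 35, 28-day gaps.
Each is the final Tuesday of its month — Aug 29 2000 is past the 28th, so '4th Tuesday' doesn't fit.
December 2000 ends with Tuesday Dec 26 2000.
January 2001 ends with Tuesday Jan 30 2001.
February 2001 ends with Tuesday Feb 27 2001.
March 2001 ends with Tuesday Mar 27 2001.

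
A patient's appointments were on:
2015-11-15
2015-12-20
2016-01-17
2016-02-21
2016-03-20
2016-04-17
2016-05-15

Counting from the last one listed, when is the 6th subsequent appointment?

These are Sundays at 28- or 35-day spacing (35, 28, 35, 28, 28, 28).
The pattern: 3rd Sunday of the month.
3rd Sunday of June 2016: 2016-06-19.
3rd Sunday of July 2016: 2016-07-17.
August 2016 — 3rd Sunday is 2016-08-21.
3rd Sunday of September 2016: 2016-09-18.
3rd Sunday of October 2016: 2016-10-16.
November 2016 — 3rd Sunday is 2016-11-20.

2016-11-20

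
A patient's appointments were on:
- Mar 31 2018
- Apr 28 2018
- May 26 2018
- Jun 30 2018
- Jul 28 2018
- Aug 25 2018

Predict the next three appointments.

Sep 29 2018, Oct 27 2018, Nov 24 2018

All Saturdays; the gaps (28, 28, 35, 28, 28) vary with month length.
This is the last Saturday of each month.
Last Saturday of September 2018: Sep 29 2018.
Last Saturday of October 2018: Oct 27 2018.
November 2018 ends with Saturday Nov 24 2018.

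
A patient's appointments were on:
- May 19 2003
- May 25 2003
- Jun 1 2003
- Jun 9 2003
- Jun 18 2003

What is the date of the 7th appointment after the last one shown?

Sep 17 2003

Intervals are 6, 7, 8, 9 days — an arithmetic progression with common difference 1.
Next gap: 10 days. Jun 18 2003 + 10 days = Jun 28 2003.
Next gap: 11 days. Jun 28 2003 + 11 days = Jul 9 2003.
Next gap: 12 days. Jul 9 2003 + 12 days = Jul 21 2003.
Next gap: 13 days. Jul 21 2003 + 13 days = Aug 3 2003.
Next gap: 14 days. Aug 3 2003 + 14 days = Aug 17 2003.
Next gap: 15 days. Aug 17 2003 + 15 days = Sep 1 2003.
Next gap: 16 days. Sep 1 2003 + 16 days = Sep 17 2003.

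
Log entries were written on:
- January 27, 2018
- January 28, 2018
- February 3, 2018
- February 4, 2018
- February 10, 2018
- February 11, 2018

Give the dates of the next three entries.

February 17, 2018; February 18, 2018; February 24, 2018

Every event lands on a Saturday or Sunday (gaps cycle 1, 6, 1, 6, 1).
So the schedule is: every Saturday and Sunday.
The following Saturday is February 17, 2018.
The following Sunday is February 18, 2018.
Next Saturday: February 24, 2018.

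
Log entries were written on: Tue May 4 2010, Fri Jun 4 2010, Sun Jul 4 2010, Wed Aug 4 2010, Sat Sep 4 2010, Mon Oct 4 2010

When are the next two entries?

Thu Nov 4 2010, Sat Dec 4 2010

Gaps: 31, 30, 31, 31, 30 days — not constant. Every event is on the 4th of the month.
Pattern: the 4th of each month.
Next: November 2010 → Thu Nov 4 2010.
December 2010: Sat Dec 4 2010.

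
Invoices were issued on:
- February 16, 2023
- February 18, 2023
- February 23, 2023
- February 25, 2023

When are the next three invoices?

Every event lands on a Thursday or Saturday (gaps cycle 2, 5, 2).
So the schedule is: every Thursday and Saturday.
Next Thursday: March 2, 2023.
The following Saturday is March 4, 2023.
The following Thursday is March 9, 2023.

March 2, 2023; March 4, 2023; March 9, 2023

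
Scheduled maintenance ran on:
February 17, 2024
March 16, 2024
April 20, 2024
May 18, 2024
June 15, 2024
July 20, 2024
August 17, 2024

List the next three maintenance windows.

September 21, 2024; October 19, 2024; November 16, 2024

All dates are Saturdays, 28, 35, 28, 28, 35, 28 days apart.
Specifically, the 3rd Saturday of each month.
3rd Saturday of September 2024: September 21, 2024.
3rd Saturday of October 2024: October 19, 2024.
3rd Saturday of November 2024: November 16, 2024.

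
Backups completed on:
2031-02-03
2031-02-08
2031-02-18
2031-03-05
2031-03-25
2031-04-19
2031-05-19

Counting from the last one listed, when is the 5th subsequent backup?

2031-12-30

Gaps: 5, 10, 15, 20, 25, 30 days — each gap is 5 larger than the previous one.
Next gap: 35 days. 2031-05-19 + 35 days = 2031-06-23.
Next gap: 40 days. 2031-06-23 + 40 days = 2031-08-02.
Next gap: 45 days. 2031-08-02 + 45 days = 2031-09-16.
Next gap: 50 days. 2031-09-16 + 50 days = 2031-11-05.
Next gap: 55 days. 2031-11-05 + 55 days = 2031-12-30.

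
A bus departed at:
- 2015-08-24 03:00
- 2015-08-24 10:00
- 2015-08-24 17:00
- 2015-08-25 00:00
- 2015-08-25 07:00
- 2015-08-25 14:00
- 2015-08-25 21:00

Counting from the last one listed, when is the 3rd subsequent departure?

2015-08-26 18:00

Gaps: 7, 7, 7, 7, 7, 7 hours — each event is 7 hours after the previous one.
2015-08-25 21:00 + 7 h = 2015-08-26 04:00.
2015-08-26 04:00 + 7 h = 2015-08-26 11:00.
2015-08-26 11:00 + 7 h = 2015-08-26 18:00.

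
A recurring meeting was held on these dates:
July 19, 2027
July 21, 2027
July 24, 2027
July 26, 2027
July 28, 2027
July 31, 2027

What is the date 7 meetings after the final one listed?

Every event lands on a Monday or Wednesday or Saturday (gaps cycle 2, 3, 2, 2, 3).
So the schedule is: every Monday, Wednesday and Saturday.
Next Monday: August 2, 2027.
Next Wednesday: August 4, 2027.
The following Saturday is August 7, 2027.
Next Monday: August 9, 2027.
The following Wednesday is August 11, 2027.
Next Saturday: August 14, 2027.
Next Monday: August 16, 2027.

August 16, 2027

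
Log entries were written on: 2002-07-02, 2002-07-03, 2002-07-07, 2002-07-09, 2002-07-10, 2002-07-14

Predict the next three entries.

2002-07-16, 2002-07-17, 2002-07-21

Gaps: 1, 4, 2, 1, 4 days — not constant, but cyclic with period 3.
The events fall on every Tuesday, Wednesday and Sunday.
Next Tuesday: 2002-07-16.
Next Wednesday: 2002-07-17.
The following Sunday is 2002-07-21.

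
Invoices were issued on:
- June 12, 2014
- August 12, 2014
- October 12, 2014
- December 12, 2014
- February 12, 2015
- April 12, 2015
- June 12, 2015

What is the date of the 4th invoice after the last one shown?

The day-of-month is always 12 (61, 61, 61, 62, 59, 61 days between events).
So this recurs on the 12th of every 2 months.
August 2015: August 12, 2015.
October 2015: October 12, 2015.
December 2015: December 12, 2015.
Next: February 2016 → February 12, 2016.

February 12, 2016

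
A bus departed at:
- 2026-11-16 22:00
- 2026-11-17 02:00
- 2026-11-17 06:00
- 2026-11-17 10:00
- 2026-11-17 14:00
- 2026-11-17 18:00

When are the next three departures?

Gaps: 4, 4, 4, 4, 4 hours — each event is 4 hours after the previous one.
2026-11-17 18:00 + 4 h = 2026-11-17 22:00.
2026-11-17 22:00 + 4 h = 2026-11-18 02:00.
2026-11-18 02:00 + 4 h = 2026-11-18 06:00.

2026-11-17 22:00, 2026-11-18 02:00, 2026-11-18 06:00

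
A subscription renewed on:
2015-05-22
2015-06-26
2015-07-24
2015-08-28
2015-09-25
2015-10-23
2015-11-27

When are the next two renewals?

2015-12-25, 2016-01-22

Gaps: 35, 28, 35, 28, 28, 35 days — a mix of 28 and 35. Every date is a Friday.
Each is the 4th Friday of its month.
December 2015 — 4th Friday is 2015-12-25.
January 2016 — 4th Friday is 2016-01-22.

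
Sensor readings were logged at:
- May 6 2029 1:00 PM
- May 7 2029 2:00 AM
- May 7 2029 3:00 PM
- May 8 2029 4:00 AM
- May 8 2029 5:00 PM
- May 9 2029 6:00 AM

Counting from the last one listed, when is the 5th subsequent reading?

Gaps: 13, 13, 13, 13, 13 hours — each event is 13 hours after the previous one.
May 9 2029 6:00 AM + 13 h = May 9 2029 7:00 PM.
May 9 2029 7:00 PM + 13 h = May 10 2029 8:00 AM.
May 10 2029 8:00 AM + 13 h = May 10 2029 9:00 PM.
May 10 2029 9:00 PM + 13 h = May 11 2029 10:00 AM.
May 11 2029 10:00 AM + 13 h = May 11 2029 11:00 PM.

May 11 2029 11:00 PM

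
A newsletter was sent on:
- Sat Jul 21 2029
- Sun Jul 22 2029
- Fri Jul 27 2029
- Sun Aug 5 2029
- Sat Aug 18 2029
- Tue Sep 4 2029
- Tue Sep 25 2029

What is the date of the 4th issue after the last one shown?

The spacing grows by 4 each time: 1, 5, 9, 13, 17, 21 days.
Next gap: 25 days. Tue Sep 25 2029 + 25 days = Sat Oct 20 2029.
Next gap: 29 days. Sat Oct 20 2029 + 29 days = Sun Nov 18 2029.
Next gap: 33 days. Sun Nov 18 2029 + 33 days = Fri Dec 21 2029.
Next gap: 37 days. Fri Dec 21 2029 + 37 days = Sun Jan 27 2030.

Sun Jan 27 2030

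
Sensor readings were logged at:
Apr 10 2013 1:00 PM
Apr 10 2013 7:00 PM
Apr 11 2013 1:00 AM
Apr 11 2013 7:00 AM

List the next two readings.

Apr 11 2013 1:00 PM, Apr 11 2013 7:00 PM

The interval is a steady 6 hours (6, 6, 6).
Apr 11 2013 7:00 AM + 6 h = Apr 11 2013 1:00 PM.
Apr 11 2013 1:00 PM + 6 h = Apr 11 2013 7:00 PM.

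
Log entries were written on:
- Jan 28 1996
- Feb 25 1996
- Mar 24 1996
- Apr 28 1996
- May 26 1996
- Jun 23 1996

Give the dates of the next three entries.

Gaps: 28, 28, 35, 28, 28 days — a mix of 28 and 35. Every date is a Sunday.
Each is the 4th Sunday of its month.
4th Sunday of July 1996: Jul 28 1996.
4th Sunday of August 1996: Aug 25 1996.
September 1996 — 4th Sunday is Sep 22 1996.

Jul 28 1996, Aug 25 1996, Sep 22 1996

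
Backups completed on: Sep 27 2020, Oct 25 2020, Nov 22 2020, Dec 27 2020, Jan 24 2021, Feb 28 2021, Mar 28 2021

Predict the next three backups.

These are Sundays at 28- or 35-day spacing (28, 28, 35, 28, 35, 28).
The pattern: 4th Sunday of the month.
April 2021 — 4th Sunday is Apr 25 2021.
4th Sunday of May 2021: May 23 2021.
4th Sunday of June 2021: Jun 27 2021.

Apr 25 2021, May 23 2021, Jun 27 2021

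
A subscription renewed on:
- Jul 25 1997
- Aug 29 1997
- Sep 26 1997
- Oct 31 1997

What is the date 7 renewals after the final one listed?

Every date is a Friday; gaps 35, 28, 35 days.
Each is the last Friday of its month (at least one falls on the 29th or later, ruling out '4th Friday').
November 1997 ends with Friday Nov 28 1997.
Last Friday of December 1997: Dec 26 1997.
January 1998 ends with Friday Jan 30 1998.
Last Friday of February 1998: Feb 27 1998.
March 1998 ends with Friday Mar 27 1998.
Last Friday of April 1998: Apr 24 1998.
Last Friday of May 1998: May 29 1998.

May 29 1998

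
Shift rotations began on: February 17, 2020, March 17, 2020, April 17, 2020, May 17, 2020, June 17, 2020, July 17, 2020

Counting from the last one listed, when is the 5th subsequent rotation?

Each date is the 17th; the gaps (29, 31, 30, 31, 30) track the month lengths.
The rule is the 17th of each month.
Next: August 2020 → August 17, 2020.
Next: September 2020 → September 17, 2020.
Next: October 2020 → October 17, 2020.
Next: November 2020 → November 17, 2020.
Next: December 2020 → December 17, 2020.

December 17, 2020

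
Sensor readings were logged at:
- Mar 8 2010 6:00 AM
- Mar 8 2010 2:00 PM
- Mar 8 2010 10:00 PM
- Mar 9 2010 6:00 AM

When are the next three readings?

Spacing: 8, 8, 8 h — constant 8 h.
Mar 9 2010 6:00 AM + 8 h = Mar 9 2010 2:00 PM.
Mar 9 2010 2:00 PM + 8 h = Mar 9 2010 10:00 PM.
Mar 9 2010 10:00 PM + 8 h = Mar 10 2010 6:00 AM.

Mar 9 2010 2:00 PM, Mar 9 2010 10:00 PM, Mar 10 2010 6:00 AM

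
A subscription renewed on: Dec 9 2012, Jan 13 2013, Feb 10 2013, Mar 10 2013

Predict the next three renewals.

All dates are Sundays, 35, 28, 28 days apart.
Specifically, the 2nd Sunday of each month.
April 2013 — 2nd Sunday is Apr 14 2013.
May 2013 — 2nd Sunday is May 12 2013.
June 2013 — 2nd Sunday is Jun 9 2013.

Apr 14 2013, May 12 2013, Jun 9 2013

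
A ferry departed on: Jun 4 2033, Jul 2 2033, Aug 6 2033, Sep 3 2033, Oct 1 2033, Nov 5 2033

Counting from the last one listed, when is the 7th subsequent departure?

Gaps: 28, 35, 28, 28, 35 days — a mix of 28 and 35. Every date is a Saturday.
Each is the 1st Saturday of its month.
December 2033 — 1st Saturday is Dec 3 2033.
1st Saturday of January 2034: Jan 7 2034.
February 2034 — 1st Saturday is Feb 4 2034.
March 2034 — 1st Saturday is Mar 4 2034.
April 2034 — 1st Saturday is Apr 1 2034.
May 2034 — 1st Saturday is May 6 2034.
June 2034 — 1st Saturday is Jun 3 2034.

Jun 3 2034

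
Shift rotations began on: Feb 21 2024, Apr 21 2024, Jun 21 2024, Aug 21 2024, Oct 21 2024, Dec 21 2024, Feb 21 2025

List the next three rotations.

Apr 21 2025, Jun 21 2025, Aug 21 2025

The day-of-month is always 21 (60, 61, 61, 61, 61, 62 days between events).
So this recurs on the 21st of every 2 months.
Next: April 2025 → Apr 21 2025.
Next: June 2025 → Jun 21 2025.
Next: August 2025 → Aug 21 2025.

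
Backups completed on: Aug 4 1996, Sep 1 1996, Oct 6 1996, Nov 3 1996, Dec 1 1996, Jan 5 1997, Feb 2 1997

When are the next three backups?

Mar 2 1997, Apr 6 1997, May 4 1997

All dates are Sundays, 28, 35, 28, 28, 35, 28 days apart.
Specifically, the 1st Sunday of each month.
March 1997 — 1st Sunday is Mar 2 1997.
April 1997 — 1st Sunday is Apr 6 1997.
May 1997 — 1st Sunday is May 4 1997.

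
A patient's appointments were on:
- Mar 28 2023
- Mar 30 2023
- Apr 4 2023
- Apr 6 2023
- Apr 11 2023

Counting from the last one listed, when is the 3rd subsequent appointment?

Apr 20 2023

The gap pattern 2, 5, 2, 5 repeats every 2 events.
These are the Tuesdays and Thursdays of each week.
Next Thursday: Apr 13 2023.
The following Tuesday is Apr 18 2023.
Next Thursday: Apr 20 2023.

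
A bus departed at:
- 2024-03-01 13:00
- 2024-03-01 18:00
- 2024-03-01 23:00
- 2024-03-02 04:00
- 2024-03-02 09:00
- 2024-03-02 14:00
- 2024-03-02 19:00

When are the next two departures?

Gaps: 5, 5, 5, 5, 5, 5 hours — each event is 5 hours after the previous one.
2024-03-02 19:00 + 5 h = 2024-03-03 00:00.
2024-03-03 00:00 + 5 h = 2024-03-03 05:00.

2024-03-03 00:00, 2024-03-03 05:00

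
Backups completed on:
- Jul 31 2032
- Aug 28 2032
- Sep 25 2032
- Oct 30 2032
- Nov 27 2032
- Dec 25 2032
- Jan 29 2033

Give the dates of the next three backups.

Feb 26 2033, Mar 26 2033, Apr 30 2033

All Saturdays; the gaps (28, 28, 35, 28, 28, 35) vary with month length.
This is the last Saturday of each month.
Last Saturday of February 2033: Feb 26 2033.
March 2033 ends with Saturday Mar 26 2033.
Last Saturday of April 2033: Apr 30 2033.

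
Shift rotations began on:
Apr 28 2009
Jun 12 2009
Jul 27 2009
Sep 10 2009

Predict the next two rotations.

Gaps between consecutive events: 45, 45, 45 days — a constant 45-day interval.
Sep 10 2009 + 45 days = Oct 25 2009.
Oct 25 2009 + 45 days = Dec 9 2009.

Oct 25 2009, Dec 9 2009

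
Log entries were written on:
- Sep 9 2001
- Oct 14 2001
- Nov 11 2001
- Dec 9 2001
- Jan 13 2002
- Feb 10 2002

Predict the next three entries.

Mar 10 2002, Apr 14 2002, May 12 2002

These are Sundays at 28- or 35-day spacing (35, 28, 28, 35, 28).
The pattern: 2nd Sunday of the month.
2nd Sunday of March 2002: Mar 10 2002.
April 2002 — 2nd Sunday is Apr 14 2002.
2nd Sunday of May 2002: May 12 2002.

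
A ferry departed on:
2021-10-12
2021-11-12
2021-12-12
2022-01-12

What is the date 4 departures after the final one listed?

Each date is the 12th; the gaps (31, 30, 31) track the month lengths.
The rule is the 12th of each month.
February 2022: 2022-02-12.
March 2022: 2022-03-12.
April 2022: 2022-04-12.
Next: May 2022 → 2022-05-12.

2022-05-12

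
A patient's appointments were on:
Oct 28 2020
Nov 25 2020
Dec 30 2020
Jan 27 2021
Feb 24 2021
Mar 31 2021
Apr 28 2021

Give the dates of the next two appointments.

May 26 2021, Jun 30 2021

Every date is a Wednesday; gaps 28, 35, 28, 28, 35, 28 days.
Each is the last Wednesday of its month (at least one falls on the 29th or later, ruling out '4th Wednesday').
Last Wednesday of May 2021: May 26 2021.
Last Wednesday of June 2021: Jun 30 2021.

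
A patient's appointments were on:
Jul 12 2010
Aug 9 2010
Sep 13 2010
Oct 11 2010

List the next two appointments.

Gaps: 28, 35, 28 days — a mix of 28 and 35. Every date is a Monday.
Each is the 2nd Monday of its month.
November 2010 — 2nd Monday is Nov 8 2010.
December 2010 — 2nd Monday is Dec 13 2010.

Nov 8 2010, Dec 13 2010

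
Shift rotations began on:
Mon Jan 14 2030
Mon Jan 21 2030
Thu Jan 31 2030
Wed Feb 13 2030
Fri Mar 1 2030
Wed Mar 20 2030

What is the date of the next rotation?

Gaps: 7, 10, 13, 16, 19 days — each gap is 3 larger than the previous one.
Next gap: 22 days. Wed Mar 20 2030 + 22 days = Thu Apr 11 2030.

Thu Apr 11 2030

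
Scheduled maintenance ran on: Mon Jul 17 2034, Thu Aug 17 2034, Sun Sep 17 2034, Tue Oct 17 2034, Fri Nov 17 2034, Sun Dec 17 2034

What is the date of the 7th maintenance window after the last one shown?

Each date is the 17th; the gaps (31, 31, 30, 31, 30) track the month lengths.
The rule is the 17th of each month.
Next: January 2035 → Wed Jan 17 2035.
February 2035: Sat Feb 17 2035.
March 2035: Sat Mar 17 2035.
Next: April 2035 → Tue Apr 17 2035.
Next: May 2035 → Thu May 17 2035.
Next: June 2035 → Sun Jun 17 2035.
July 2035: Tue Jul 17 2035.

Tue Jul 17 2035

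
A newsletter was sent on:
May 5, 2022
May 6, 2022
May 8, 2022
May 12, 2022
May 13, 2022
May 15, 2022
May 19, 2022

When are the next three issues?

May 20, 2022; May 22, 2022; May 26, 2022

Every event lands on a Thursday or Friday or Sunday (gaps cycle 1, 2, 4, 1, 2, 4).
So the schedule is: every Thursday, Friday and Sunday.
Next Friday: May 20, 2022.
The following Sunday is May 22, 2022.
The following Thursday is May 26, 2022.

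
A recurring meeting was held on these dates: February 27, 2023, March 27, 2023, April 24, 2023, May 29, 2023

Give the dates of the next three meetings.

Every date is a Monday; gaps 28, 28, 35 days.
Each is the last Monday of its month (at least one falls on the 29th or later, ruling out '4th Monday').
June 2023 ends with Monday June 26, 2023.
July 2023 ends with Monday July 31, 2023.
August 2023 ends with Monday August 28, 2023.

June 26, 2023; July 31, 2023; August 28, 2023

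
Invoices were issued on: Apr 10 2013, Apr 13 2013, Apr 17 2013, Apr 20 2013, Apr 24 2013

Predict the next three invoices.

Apr 27 2013, May 1 2013, May 4 2013

Every event lands on a Wednesday or Saturday (gaps cycle 3, 4, 3, 4).
So the schedule is: every Wednesday and Saturday.
The following Saturday is Apr 27 2013.
The following Wednesday is May 1 2013.
Next Saturday: May 4 2013.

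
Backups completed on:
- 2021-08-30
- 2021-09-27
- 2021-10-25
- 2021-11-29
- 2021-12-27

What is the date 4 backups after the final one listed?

2022-04-25

These are Mondays with 28, 28, 35, 28-day gaps.
Each is the final Monday of its month — 2021-08-30 is past the 28th, so '4th Monday' doesn't fit.
Last Monday of January 2022: 2022-01-31.
Last Monday of February 2022: 2022-02-28.
Last Monday of March 2022: 2022-03-28.
Last Monday of April 2022: 2022-04-25.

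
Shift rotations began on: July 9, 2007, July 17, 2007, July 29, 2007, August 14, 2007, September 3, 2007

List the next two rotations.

September 27, 2007; October 25, 2007

Gaps: 8, 12, 16, 20 days — each gap is 4 larger than the previous one.
Next gap: 24 days. September 3, 2007 + 24 days = September 27, 2007.
Next gap: 28 days. September 27, 2007 + 28 days = October 25, 2007.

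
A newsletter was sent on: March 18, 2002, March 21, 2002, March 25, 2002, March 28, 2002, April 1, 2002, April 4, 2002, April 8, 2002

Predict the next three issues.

April 11, 2002; April 15, 2002; April 18, 2002

The gap pattern 3, 4, 3, 4, 3, 4 repeats every 2 events.
These are the Mondays and Thursdays of each week.
The following Thursday is April 11, 2002.
Next Monday: April 15, 2002.
Next Thursday: April 18, 2002.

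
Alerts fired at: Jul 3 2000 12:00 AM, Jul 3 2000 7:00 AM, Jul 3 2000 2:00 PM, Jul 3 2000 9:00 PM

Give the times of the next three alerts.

The interval is a steady 7 hours (7, 7, 7).
Jul 3 2000 9:00 PM + 7 h = Jul 4 2000 4:00 AM.
Jul 4 2000 4:00 AM + 7 h = Jul 4 2000 11:00 AM.
Jul 4 2000 11:00 AM + 7 h = Jul 4 2000 6:00 PM.

Jul 4 2000 4:00 AM, Jul 4 2000 11:00 AM, Jul 4 2000 6:00 PM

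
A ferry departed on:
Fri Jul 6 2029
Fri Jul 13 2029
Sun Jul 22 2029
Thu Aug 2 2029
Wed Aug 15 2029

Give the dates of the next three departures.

Thu Aug 30 2029, Sun Sep 16 2029, Fri Oct 5 2029

The spacing grows by 2 each time: 7, 9, 11, 13 days.
Next gap: 15 days. Wed Aug 15 2029 + 15 days = Thu Aug 30 2029.
Next gap: 17 days. Thu Aug 30 2029 + 17 days = Sun Sep 16 2029.
Next gap: 19 days. Sun Sep 16 2029 + 19 days = Fri Oct 5 2029.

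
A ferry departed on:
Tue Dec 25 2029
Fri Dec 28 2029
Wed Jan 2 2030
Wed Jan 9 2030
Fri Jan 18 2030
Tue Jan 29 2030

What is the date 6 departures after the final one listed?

The spacing grows by 2 each time: 3, 5, 7, 9, 11 days.
Next gap: 13 days. Tue Jan 29 2030 + 13 days = Mon Feb 11 2030.
Next gap: 15 days. Mon Feb 11 2030 + 15 days = Tue Feb 26 2030.
Next gap: 17 days. Tue Feb 26 2030 + 17 days = Fri Mar 15 2030.
Next gap: 19 days. Fri Mar 15 2030 + 19 days = Wed Apr 3 2030.
Next gap: 21 days. Wed Apr 3 2030 + 21 days = Wed Apr 24 2030.
Next gap: 23 days. Wed Apr 24 2030 + 23 days = Fri May 17 2030.

Fri May 17 2030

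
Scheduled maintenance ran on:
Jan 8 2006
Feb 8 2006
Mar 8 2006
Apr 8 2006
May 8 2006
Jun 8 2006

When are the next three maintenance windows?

Jul 8 2006, Aug 8 2006, Sep 8 2006

Each date is the 8th; the gaps (31, 28, 31, 30, 31) track the month lengths.
The rule is the 8th of each month.
Next: July 2006 → Jul 8 2006.
August 2006: Aug 8 2006.
Next: September 2006 → Sep 8 2006.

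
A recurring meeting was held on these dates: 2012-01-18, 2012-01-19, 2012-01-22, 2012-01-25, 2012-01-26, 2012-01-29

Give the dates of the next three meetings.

Gaps: 1, 3, 3, 1, 3 days — not constant, but cyclic with period 3.
The events fall on every Wednesday, Thursday and Sunday.
Next Wednesday: 2012-02-01.
Next Thursday: 2012-02-02.
Next Sunday: 2012-02-05.

2012-02-01, 2012-02-02, 2012-02-05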